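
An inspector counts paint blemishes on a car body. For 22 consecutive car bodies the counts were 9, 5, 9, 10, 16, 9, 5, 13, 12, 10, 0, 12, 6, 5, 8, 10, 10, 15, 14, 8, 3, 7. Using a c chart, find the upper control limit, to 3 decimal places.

c̄ = (9 + 5 + 9 + 10 + 16 + 9 + 5 + 13 + 12 + 10 + 0 + 12 + 6 + 5 + 8 + 10 + 10 + 15 + 14 + 8 + 3 + 7) / 22 = 196 / 22 = 8.9091
UCL = c̄ + 3√c̄ = 8.9091 + 3 × √8.9091 = 8.9091 + 3 × 2.9848 = 17.8635

17.864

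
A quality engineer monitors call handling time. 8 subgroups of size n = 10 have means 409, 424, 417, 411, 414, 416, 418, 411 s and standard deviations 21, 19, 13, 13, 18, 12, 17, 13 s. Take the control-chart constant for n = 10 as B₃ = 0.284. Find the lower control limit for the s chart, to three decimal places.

s̄ = (21 + 19 + 13 + 13 + 18 + 12 + 17 + 13) / 8 = 15.7500
LCL_s = B₃·s̄ = 0.284 × 15.7500 = 4.4730

4.473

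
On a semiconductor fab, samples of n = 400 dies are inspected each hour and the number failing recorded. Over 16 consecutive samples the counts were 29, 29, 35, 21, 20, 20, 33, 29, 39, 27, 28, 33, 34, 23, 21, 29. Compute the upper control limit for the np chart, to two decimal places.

43.47

p̄ = Σdᵢ / (k·n) = 450 / (16 × 400) = 0.07031
UCL = np̄ + 3·√(np̄(1−p̄)) = 28.1250 + 3 × √(28.1250×0.92969) = 28.1250 + 3 × 5.1135 = 43.4654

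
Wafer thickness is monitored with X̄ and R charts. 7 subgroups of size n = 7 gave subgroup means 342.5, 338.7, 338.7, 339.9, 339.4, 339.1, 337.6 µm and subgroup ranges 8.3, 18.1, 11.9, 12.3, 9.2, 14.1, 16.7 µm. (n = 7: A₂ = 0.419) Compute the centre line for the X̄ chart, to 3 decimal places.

X̄̄ = (342.5 + 338.7 + 338.7 + 339.9 + 339.4 + 339.1 + 337.6) / 7 = 2375.9000 / 7 = 339.4143
CL = X̄̄ = 339.4143

339.414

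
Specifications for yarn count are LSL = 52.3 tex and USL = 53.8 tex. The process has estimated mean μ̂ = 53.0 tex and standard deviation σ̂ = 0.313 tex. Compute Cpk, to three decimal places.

Cpu = (USL − μ̂) / (3σ̂) = (53.8 − 53.0) / (3 × 0.313) = 0.8520; Cpl = (μ̂ − LSL) / (3σ̂) = (53.0 − 52.3) / (3 × 0.313) = 0.7455; Cpk = min(Cpu, Cpl) = 0.7455

0.745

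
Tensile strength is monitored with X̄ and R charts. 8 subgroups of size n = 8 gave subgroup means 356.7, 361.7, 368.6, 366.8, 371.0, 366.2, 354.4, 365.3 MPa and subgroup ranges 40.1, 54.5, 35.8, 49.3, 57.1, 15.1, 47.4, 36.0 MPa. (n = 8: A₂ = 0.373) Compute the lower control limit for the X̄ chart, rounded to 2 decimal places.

348.20

X̄̄ = (356.7 + 361.7 + 368.6 + 366.8 + 371.0 + 366.2 + 354.4 + 365.3) / 8 = 2910.7000 / 8 = 363.8375
R̄ = (40.1 + 54.5 + 35.8 + 49.3 + 57.1 + 15.1 + 47.4 + 36.0) / 8 = 335.3000 / 8 = 41.9125
LCL = X̄̄ − A₂·R̄ = 363.8375 − 0.373 × 41.9125 = 348.2041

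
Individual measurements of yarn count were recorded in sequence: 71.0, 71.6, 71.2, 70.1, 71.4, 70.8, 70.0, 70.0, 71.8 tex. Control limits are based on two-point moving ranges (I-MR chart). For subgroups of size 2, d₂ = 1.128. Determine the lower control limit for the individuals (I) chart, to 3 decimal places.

X̄ = (71.0 + 71.6 + 71.2 + 70.1 + 71.4 + 70.8 + 70.0 + 70.0 + 71.8) / 9 = 70.8778
Moving ranges: 0.6, 0.4, 1.1, 1.3, 0.6, 0.8, 0.0, 1.8; M̄R̄ = 6.6000 / 8 = 0.8250
LCL = X̄ − 3·M̄R̄/d₂ = 70.8778 − 3 × 0.8250 / 1.128 = 68.6836

68.684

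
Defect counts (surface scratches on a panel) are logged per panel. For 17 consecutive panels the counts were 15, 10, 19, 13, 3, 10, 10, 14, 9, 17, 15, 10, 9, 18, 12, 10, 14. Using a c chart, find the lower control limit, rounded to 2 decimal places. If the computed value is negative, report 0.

c̄ = (15 + 10 + 19 + 13 + 3 + 10 + 10 + 14 + 9 + 17 + 15 + 10 + 9 + 18 + 12 + 10 + 14) / 17 = 208 / 17 = 12.2353
LCL = c̄ − 3√c̄ = 12.2353 − 3 × 3.4979 = 1.7416

1.74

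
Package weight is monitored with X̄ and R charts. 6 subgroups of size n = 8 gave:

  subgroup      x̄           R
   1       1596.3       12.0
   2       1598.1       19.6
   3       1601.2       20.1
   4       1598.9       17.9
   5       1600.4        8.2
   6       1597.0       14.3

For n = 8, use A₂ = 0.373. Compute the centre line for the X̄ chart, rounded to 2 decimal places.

1598.65

X̄̄ = (1596.3 + 1598.1 + 1601.2 + 1598.9 + 1600.4 + 1597.0) / 6 = 9591.9000 / 6 = 1598.6500
CL = X̄̄ = 1598.6500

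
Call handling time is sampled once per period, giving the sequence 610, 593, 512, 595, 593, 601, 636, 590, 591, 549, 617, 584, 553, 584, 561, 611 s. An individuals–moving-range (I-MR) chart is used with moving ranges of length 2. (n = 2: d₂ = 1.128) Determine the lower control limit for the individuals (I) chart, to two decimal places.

X̄ = (610 + 593 + 512 + 595 + 593 + 601 + 636 + 590 + 591 + 549 + 617 + 584 + 553 + 584 + 561 + 611) / 16 = 586.2500
Moving ranges: 17, 81, 83, 2, 8, 35, 46, 1, 42, 68, 33, 31, 31, 23, 50; M̄R̄ = 551.0000 / 15 = 36.7333
LCL = X̄ − 3·M̄R̄/d₂ = 586.2500 − 3 × 36.7333 / 1.128 = 488.5550

488.55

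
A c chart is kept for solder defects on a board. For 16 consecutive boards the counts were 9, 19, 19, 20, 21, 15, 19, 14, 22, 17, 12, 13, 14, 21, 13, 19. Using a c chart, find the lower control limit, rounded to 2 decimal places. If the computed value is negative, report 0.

4.43

c̄ = (9 + 19 + 19 + 20 + 21 + 15 + 19 + 14 + 22 + 17 + 12 + 13 + 14 + 21 + 13 + 19) / 16 = 267 / 16 = 16.6875
LCL = c̄ − 3√c̄ = 16.6875 − 3 × 4.0850 = 4.4324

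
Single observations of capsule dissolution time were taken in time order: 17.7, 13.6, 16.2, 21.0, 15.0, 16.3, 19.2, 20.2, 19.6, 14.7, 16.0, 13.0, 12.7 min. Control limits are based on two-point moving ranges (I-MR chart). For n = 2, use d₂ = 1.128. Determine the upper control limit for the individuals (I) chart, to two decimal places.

23.82

X̄ = (17.7 + 13.6 + 16.2 + 21.0 + 15.0 + 16.3 + 19.2 + 20.2 + 19.6 + 14.7 + 16.0 + 13.0 + 12.7) / 13 = 16.5538
Moving ranges: 4.1, 2.6, 4.8, 6.0, 1.3, 2.9, 1.0, 0.6, 4.9, 1.3, 3.0, 0.3; M̄R̄ = 32.8000 / 12 = 2.7333
UCL = X̄ + 3·M̄R̄/d₂ = 16.5538 + 3 × 2.7333 / 1.128 = 23.8233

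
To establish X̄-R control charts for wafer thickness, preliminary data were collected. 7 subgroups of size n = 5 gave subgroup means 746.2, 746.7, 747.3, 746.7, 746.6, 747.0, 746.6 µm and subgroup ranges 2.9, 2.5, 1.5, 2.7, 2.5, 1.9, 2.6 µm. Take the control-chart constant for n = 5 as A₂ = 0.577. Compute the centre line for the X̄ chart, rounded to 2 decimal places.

746.73

X̄̄ = (746.2 + 746.7 + 747.3 + 746.7 + 746.6 + 747.0 + 746.6) / 7 = 5227.1000 / 7 = 746.7286
CL = X̄̄ = 746.7286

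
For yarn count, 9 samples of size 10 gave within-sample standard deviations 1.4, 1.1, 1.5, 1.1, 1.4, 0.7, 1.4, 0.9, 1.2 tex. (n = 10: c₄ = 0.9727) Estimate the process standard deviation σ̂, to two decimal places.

1.22

s̄ = (1.4 + 1.1 + 1.5 + 1.1 + 1.4 + 0.7 + 1.4 + 0.9 + 1.2) / 9 = 1.1889
σ̂ = s̄ / c₄ = 1.1889 / 0.9727 = 1.2223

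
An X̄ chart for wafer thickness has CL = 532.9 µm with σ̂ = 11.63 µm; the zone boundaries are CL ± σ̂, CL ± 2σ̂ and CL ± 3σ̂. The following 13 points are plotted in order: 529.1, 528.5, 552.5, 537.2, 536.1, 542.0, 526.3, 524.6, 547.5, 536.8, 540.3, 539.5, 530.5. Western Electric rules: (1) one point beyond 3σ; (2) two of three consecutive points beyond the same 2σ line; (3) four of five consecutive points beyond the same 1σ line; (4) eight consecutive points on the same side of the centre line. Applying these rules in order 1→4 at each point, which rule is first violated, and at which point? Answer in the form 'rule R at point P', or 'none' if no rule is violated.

Zone of each point (C = within 1σ̂, B = 1σ̂–2σ̂, A = 2σ̂–3σ̂, * = beyond 3σ̂; sign = side of CL): 1:-C, 2:-C, 3:+B, 4:+C, 5:+C, 6:+C, 7:-C, 8:-C, 9:+B, 10:+C, 11:+C, 12:+C, 13:-C
No rule fires across all 13 points.

none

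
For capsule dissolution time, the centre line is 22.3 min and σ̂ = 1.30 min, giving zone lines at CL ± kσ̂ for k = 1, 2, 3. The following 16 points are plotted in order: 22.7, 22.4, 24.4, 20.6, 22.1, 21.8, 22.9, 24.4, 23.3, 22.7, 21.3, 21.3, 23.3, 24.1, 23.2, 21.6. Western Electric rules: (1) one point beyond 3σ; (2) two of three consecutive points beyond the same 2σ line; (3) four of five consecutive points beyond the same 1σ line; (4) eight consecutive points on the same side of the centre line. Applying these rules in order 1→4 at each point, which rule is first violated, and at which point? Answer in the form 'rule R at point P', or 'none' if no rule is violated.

Zone of each point (C = within 1σ̂, B = 1σ̂–2σ̂, A = 2σ̂–3σ̂, * = beyond 3σ̂; sign = side of CL): 1:+C, 2:+C, 3:+B, 4:-B, 5:-C, 6:-C, 7:+C, 8:+B, 9:+C, 10:+C, 11:-C, 12:-C, 13:+C, 14:+B, 15:+C, 16:-C
No rule fires across all 16 points.

none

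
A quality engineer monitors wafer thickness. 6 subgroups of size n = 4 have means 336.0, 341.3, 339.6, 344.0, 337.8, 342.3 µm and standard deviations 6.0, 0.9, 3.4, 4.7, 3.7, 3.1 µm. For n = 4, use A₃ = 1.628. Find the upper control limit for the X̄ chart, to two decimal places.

X̄̄ = (336.0 + 341.3 + 339.6 + 344.0 + 337.8 + 342.3) / 6 = 340.1667
s̄ = (6.0 + 0.9 + 3.4 + 4.7 + 3.7 + 3.1) / 6 = 3.6333
UCL = X̄̄ + A₃·s̄ = 340.1667 + 1.628 × 3.6333 = 346.0817

346.08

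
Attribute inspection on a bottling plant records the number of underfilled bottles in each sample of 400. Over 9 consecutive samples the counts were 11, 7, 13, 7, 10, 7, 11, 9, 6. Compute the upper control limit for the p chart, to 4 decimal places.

0.0447

p̄ = Σdᵢ / (k·n) = 81 / (9 × 400) = 0.02250
UCL = p̄ + 3·√(p̄(1−p̄)/n) = 0.02250 + 3 × √(0.02250×0.97750/400) = 0.02250 + 3 × 0.00742 = 0.04475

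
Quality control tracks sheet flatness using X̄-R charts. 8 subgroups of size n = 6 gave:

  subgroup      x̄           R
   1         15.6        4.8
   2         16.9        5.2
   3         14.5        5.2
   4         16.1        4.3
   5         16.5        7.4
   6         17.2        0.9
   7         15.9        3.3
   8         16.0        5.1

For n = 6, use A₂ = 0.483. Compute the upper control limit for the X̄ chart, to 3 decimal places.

X̄̄ = (15.6 + 16.9 + 14.5 + 16.1 + 16.5 + 17.2 + 15.9 + 16.0) / 8 = 128.7000 / 8 = 16.0875
R̄ = (4.8 + 5.2 + 5.2 + 4.3 + 7.4 + 0.9 + 3.3 + 5.1) / 8 = 36.2000 / 8 = 4.5250
UCL = X̄̄ + A₂·R̄ = 16.0875 + 0.483 × 4.5250 = 18.2731

18.273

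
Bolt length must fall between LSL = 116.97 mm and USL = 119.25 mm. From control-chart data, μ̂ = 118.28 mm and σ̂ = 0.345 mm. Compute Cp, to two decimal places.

Cp = (USL − LSL) / (6σ̂) = (119.25 − 116.97) / (6 × 0.345) = 2.2800 / 2.0700 = 1.1014

1.10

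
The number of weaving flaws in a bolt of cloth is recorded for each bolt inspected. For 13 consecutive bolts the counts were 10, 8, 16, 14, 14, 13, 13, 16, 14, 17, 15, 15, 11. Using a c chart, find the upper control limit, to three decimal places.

24.577

c̄ = (10 + 8 + 16 + 14 + 14 + 13 + 13 + 16 + 14 + 17 + 15 + 15 + 11) / 13 = 176 / 13 = 13.5385
UCL = c̄ + 3√c̄ = 13.5385 + 3 × √13.5385 = 13.5385 + 3 × 3.6795 = 24.5769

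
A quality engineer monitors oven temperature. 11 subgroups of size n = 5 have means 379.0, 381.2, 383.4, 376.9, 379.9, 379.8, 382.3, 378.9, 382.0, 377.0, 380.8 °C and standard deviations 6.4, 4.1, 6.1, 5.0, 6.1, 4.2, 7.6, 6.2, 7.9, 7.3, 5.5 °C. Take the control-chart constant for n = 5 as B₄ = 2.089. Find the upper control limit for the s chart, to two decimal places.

12.61

s̄ = (6.4 + 4.1 + 6.1 + 5.0 + 6.1 + 4.2 + 7.6 + 6.2 + 7.9 + 7.3 + 5.5) / 11 = 6.0364
UCL_s = B₄·s̄ = 2.089 × 6.0364 = 12.6100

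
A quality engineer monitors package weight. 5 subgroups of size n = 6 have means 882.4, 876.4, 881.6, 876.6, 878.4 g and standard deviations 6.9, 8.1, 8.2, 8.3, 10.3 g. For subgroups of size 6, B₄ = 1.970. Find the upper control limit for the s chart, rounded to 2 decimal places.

16.47

s̄ = (6.9 + 8.1 + 8.2 + 8.3 + 10.3) / 5 = 8.3600
UCL_s = B₄·s̄ = 1.970 × 8.3600 = 16.4692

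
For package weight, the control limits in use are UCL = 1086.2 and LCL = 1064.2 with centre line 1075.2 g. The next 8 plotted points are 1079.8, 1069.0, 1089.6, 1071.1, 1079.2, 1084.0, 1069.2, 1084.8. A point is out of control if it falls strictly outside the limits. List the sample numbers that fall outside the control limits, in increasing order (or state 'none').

3

Compare each point to [1064.2, 1086.2]: sample 3 = 1089.6 > UCL.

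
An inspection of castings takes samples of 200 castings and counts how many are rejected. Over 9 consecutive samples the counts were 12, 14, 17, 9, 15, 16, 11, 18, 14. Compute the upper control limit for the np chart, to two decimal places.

24.82

p̄ = Σdᵢ / (k·n) = 126 / (9 × 200) = 0.07000
UCL = np̄ + 3·√(np̄(1−p̄)) = 14.0000 + 3 × √(14.0000×0.93000) = 14.0000 + 3 × 3.6083 = 24.8250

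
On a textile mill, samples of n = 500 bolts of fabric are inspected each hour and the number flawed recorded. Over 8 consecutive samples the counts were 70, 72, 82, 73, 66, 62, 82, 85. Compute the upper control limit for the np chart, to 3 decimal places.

97.821

p̄ = Σdᵢ / (k·n) = 592 / (8 × 500) = 0.14800
UCL = np̄ + 3·√(np̄(1−p̄)) = 74.0000 + 3 × √(74.0000×0.85200) = 74.0000 + 3 × 7.9403 = 97.8208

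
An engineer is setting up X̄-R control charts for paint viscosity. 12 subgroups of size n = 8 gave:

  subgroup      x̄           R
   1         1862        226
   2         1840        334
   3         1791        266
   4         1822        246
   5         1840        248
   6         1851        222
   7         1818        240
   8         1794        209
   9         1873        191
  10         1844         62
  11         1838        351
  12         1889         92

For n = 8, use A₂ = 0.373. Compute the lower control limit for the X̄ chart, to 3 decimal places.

1754.979

X̄̄ = (1862 + 1840 + 1791 + 1822 + 1840 + 1851 + 1818 + 1794 + 1873 + 1844 + 1838 + 1889) / 12 = 22062.0000 / 12 = 1838.5000
R̄ = (226 + 334 + 266 + 246 + 248 + 222 + 240 + 209 + 191 + 62 + 351 + 92) / 12 = 2687.0000 / 12 = 223.9167
LCL = X̄̄ − A₂·R̄ = 1838.5000 − 0.373 × 223.9167 = 1754.9791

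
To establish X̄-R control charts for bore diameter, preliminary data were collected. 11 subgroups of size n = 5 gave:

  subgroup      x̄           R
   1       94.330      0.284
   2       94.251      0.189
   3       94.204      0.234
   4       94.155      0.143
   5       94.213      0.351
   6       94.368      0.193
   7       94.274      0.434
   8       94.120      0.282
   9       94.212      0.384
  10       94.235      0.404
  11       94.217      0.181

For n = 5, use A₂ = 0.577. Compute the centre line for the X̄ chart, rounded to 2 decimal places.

94.23

X̄̄ = (94.330 + 94.251 + 94.204 + 94.155 + 94.213 + 94.368 + 94.274 + 94.120 + 94.212 + 94.235 + 94.217) / 11 = 1036.5790 / 11 = 94.2345
CL = X̄̄ = 94.2345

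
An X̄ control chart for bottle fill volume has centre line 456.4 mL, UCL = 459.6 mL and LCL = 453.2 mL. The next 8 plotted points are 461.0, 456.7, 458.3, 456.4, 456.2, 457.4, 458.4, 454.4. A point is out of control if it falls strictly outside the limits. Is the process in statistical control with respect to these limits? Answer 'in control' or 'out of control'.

Compare each point to [453.2, 459.6]: sample 1 = 461.0 > UCL.

out of control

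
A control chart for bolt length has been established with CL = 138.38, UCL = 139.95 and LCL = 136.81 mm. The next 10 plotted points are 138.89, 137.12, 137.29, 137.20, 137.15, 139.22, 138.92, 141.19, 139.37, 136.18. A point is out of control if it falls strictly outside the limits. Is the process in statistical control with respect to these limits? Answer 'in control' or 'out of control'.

Compare each point to [136.81, 139.95]: sample 8 = 141.19 > UCL; sample 10 = 136.18 < LCL.

out of control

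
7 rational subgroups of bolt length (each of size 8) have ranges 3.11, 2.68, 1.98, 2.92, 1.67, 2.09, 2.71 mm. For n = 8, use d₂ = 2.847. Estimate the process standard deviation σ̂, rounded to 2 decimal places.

R̄ = (3.11 + 2.68 + 1.98 + 2.92 + 1.67 + 2.09 + 2.71) / 7 = 2.4514
σ̂ = R̄ / d₂ = 2.4514 / 2.847 = 0.8611

0.86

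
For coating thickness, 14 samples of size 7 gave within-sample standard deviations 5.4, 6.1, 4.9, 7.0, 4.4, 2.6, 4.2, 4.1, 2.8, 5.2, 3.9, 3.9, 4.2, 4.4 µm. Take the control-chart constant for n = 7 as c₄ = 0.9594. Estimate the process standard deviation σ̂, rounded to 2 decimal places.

4.70

s̄ = (5.4 + 6.1 + 4.9 + 7.0 + 4.4 + 2.6 + 4.2 + 4.1 + 2.8 + 5.2 + 3.9 + 3.9 + 4.2 + 4.4) / 14 = 4.5071
σ̂ = s̄ / c₄ = 4.5071 / 0.9594 = 4.6979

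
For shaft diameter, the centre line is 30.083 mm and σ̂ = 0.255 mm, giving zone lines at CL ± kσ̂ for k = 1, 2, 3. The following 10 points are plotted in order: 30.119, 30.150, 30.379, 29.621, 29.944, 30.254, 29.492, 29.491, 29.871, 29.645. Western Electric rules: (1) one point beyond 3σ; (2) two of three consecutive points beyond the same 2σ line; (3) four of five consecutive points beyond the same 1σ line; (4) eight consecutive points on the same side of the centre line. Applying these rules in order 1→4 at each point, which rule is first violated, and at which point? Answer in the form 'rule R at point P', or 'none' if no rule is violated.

Zone of each point (C = within 1σ̂, B = 1σ̂–2σ̂, A = 2σ̂–3σ̂, * = beyond 3σ̂; sign = side of CL): 1:+C, 2:+C, 3:+B, 4:-B, 5:-C, 6:+C, 7:-A, 8:-A, 9:-C, 10:-B
Rule 2 (two of three consecutive points beyond the same 2σ limit) is satisfied at point 8.

rule 2 at point 8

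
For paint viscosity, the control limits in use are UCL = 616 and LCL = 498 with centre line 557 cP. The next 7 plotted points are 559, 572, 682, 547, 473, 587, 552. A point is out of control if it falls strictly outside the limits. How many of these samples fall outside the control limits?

2

Compare each point to [498, 616]: sample 3 = 682 > UCL; sample 5 = 473 < LCL.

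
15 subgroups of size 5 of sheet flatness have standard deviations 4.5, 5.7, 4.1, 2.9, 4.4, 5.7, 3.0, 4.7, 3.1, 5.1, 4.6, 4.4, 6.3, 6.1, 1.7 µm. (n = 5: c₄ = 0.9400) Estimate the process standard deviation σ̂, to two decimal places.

4.70

s̄ = (4.5 + 5.7 + 4.1 + 2.9 + 4.4 + 5.7 + 3.0 + 4.7 + 3.1 + 5.1 + 4.6 + 4.4 + 6.3 + 6.1 + 1.7) / 15 = 4.4200
σ̂ = s̄ / c₄ = 4.4200 / 0.9400 = 4.7021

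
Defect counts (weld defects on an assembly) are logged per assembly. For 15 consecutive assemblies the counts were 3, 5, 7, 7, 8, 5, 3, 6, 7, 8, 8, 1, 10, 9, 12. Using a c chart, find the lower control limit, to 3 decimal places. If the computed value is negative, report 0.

c̄ = (3 + 5 + 7 + 7 + 8 + 5 + 3 + 6 + 7 + 8 + 8 + 1 + 10 + 9 + 12) / 15 = 99 / 15 = 6.6000
LCL = c̄ − 3√c̄ = 6.6000 − 3 × 2.5690 = -1.1071 → 0 (cannot be negative)

0.000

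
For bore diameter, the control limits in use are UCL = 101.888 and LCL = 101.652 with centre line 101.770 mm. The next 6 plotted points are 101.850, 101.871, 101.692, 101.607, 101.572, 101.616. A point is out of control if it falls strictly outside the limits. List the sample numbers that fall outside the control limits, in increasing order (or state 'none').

Compare each point to [101.652, 101.888]: sample 4 = 101.607 < LCL; sample 5 = 101.572 < LCL; sample 6 = 101.616 < LCL.

4, 5, 6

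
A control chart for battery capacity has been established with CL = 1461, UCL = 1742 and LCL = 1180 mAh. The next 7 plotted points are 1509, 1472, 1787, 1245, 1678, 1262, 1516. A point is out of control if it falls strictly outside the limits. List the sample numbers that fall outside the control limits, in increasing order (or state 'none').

3

Compare each point to [1180, 1742]: sample 3 = 1787 > UCL.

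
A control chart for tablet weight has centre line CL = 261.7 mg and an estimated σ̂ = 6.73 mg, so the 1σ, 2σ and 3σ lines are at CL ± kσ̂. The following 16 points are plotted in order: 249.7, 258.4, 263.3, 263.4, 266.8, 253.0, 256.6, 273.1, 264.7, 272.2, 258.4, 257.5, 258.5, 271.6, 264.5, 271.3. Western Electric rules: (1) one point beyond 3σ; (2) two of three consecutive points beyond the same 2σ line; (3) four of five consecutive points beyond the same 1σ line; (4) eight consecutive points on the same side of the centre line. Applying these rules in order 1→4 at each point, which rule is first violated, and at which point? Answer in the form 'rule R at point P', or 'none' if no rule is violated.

none

Zone of each point (C = within 1σ̂, B = 1σ̂–2σ̂, A = 2σ̂–3σ̂, * = beyond 3σ̂; sign = side of CL): 1:-B, 2:-C, 3:+C, 4:+C, 5:+C, 6:-B, 7:-C, 8:+B, 9:+C, 10:+B, 11:-C, 12:-C, 13:-C, 14:+B, 15:+C, 16:+B
No rule fires across all 16 points.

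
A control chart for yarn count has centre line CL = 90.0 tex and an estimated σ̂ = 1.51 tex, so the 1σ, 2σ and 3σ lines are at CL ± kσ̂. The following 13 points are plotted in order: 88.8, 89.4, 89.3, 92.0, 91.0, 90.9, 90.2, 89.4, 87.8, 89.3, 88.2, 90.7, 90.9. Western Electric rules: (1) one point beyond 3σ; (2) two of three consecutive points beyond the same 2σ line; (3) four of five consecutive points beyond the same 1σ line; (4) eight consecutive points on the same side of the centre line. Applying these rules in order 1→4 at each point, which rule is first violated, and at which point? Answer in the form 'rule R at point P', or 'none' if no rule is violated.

Zone of each point (C = within 1σ̂, B = 1σ̂–2σ̂, A = 2σ̂–3σ̂, * = beyond 3σ̂; sign = side of CL): 1:-C, 2:-C, 3:-C, 4:+B, 5:+C, 6:+C, 7:+C, 8:-C, 9:-B, 10:-C, 11:-B, 12:+C, 13:+C
No rule fires across all 13 points.

none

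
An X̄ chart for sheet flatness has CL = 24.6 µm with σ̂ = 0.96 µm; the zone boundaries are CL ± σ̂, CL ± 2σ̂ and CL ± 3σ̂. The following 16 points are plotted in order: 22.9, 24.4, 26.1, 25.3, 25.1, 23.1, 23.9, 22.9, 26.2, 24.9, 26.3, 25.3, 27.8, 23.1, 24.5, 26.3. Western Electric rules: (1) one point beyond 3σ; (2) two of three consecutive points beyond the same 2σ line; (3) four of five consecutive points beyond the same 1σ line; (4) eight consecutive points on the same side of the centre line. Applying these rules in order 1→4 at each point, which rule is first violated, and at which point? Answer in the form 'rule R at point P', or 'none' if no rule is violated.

rule 1 at point 13

Zone of each point (C = within 1σ̂, B = 1σ̂–2σ̂, A = 2σ̂–3σ̂, * = beyond 3σ̂; sign = side of CL): 1:-B, 2:-C, 3:+B, 4:+C, 5:+C, 6:-B, 7:-C, 8:-B, 9:+B, 10:+C, 11:+B, 12:+C, 13:+*, 14:-B, 15:-C, 16:+B
Rule 1 (one point beyond the 3σ limits) is satisfied at point 13.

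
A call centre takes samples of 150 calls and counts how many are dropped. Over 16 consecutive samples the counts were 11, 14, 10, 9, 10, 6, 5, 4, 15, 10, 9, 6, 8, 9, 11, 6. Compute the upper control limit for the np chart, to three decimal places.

p̄ = Σdᵢ / (k·n) = 143 / (16 × 150) = 0.05958
UCL = np̄ + 3·√(np̄(1−p̄)) = 8.9375 + 3 × √(8.9375×0.94042) = 8.9375 + 3 × 2.8991 = 17.6349

17.635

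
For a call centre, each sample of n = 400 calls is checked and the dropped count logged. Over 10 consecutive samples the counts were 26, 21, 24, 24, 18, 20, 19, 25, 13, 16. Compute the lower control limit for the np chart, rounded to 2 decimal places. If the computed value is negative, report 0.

p̄ = Σdᵢ / (k·n) = 206 / (10 × 400) = 0.05150
LCL = np̄ − 3·√(np̄(1−p̄)) = 20.6000 − 3 × 4.4203 = 7.3391

7.34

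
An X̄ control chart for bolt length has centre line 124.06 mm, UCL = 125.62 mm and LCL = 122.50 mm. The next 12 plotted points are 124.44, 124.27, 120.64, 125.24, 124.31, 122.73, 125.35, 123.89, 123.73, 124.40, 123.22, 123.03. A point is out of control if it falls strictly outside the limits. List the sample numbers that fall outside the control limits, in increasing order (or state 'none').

3

Compare each point to [122.50, 125.62]: sample 3 = 120.64 < LCL.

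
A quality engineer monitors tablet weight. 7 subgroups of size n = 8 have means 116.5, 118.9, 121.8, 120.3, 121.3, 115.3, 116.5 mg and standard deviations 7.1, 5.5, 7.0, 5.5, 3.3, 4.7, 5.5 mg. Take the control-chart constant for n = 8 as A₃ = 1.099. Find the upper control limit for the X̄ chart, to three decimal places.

124.717

X̄̄ = (116.5 + 118.9 + 121.8 + 120.3 + 121.3 + 115.3 + 116.5) / 7 = 118.6571
s̄ = (7.1 + 5.5 + 7.0 + 5.5 + 3.3 + 4.7 + 5.5) / 7 = 5.5143
UCL = X̄̄ + A₃·s̄ = 118.6571 + 1.099 × 5.5143 = 124.7173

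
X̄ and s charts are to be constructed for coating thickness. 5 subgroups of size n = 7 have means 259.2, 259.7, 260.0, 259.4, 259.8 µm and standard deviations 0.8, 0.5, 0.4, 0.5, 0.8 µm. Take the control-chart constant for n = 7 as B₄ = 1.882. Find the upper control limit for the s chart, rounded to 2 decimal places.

1.13

s̄ = (0.8 + 0.5 + 0.4 + 0.5 + 0.8) / 5 = 0.6000
UCL_s = B₄·s̄ = 1.882 × 0.6000 = 1.1292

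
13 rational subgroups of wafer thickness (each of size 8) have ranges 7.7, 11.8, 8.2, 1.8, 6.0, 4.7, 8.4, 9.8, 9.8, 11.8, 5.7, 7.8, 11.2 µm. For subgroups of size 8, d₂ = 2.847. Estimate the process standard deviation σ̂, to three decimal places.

R̄ = (7.7 + 11.8 + 8.2 + 1.8 + 6.0 + 4.7 + 8.4 + 9.8 + 9.8 + 11.8 + 5.7 + 7.8 + 11.2) / 13 = 8.0538
σ̂ = R̄ / d₂ = 8.0538 / 2.847 = 2.8289

2.829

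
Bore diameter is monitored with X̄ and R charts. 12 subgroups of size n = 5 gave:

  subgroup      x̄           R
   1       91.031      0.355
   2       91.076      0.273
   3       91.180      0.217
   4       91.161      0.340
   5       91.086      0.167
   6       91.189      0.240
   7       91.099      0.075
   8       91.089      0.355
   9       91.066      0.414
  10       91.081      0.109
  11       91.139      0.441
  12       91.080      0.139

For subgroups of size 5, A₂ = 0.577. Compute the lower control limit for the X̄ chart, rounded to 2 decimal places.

X̄̄ = (91.031 + 91.076 + 91.180 + 91.161 + 91.086 + 91.189 + 91.099 + 91.089 + 91.066 + 91.081 + 91.139 + 91.080) / 12 = 1093.2770 / 12 = 91.1064
R̄ = (0.355 + 0.273 + 0.217 + 0.340 + 0.167 + 0.240 + 0.075 + 0.355 + 0.414 + 0.109 + 0.441 + 0.139) / 12 = 3.1250 / 12 = 0.2604
LCL = X̄̄ − A₂·R̄ = 91.1064 − 0.577 × 0.2604 = 90.9562

90.96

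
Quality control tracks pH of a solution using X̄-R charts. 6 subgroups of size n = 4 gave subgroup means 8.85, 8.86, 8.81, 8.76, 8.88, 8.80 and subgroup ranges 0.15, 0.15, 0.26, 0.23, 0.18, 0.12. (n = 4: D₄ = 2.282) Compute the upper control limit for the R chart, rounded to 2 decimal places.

0.41

R̄ = (0.15 + 0.15 + 0.26 + 0.23 + 0.18 + 0.12) / 6 = 1.0900 / 6 = 0.1817
UCL_R = D₄·R̄ = 2.282 × 0.1817 = 0.4146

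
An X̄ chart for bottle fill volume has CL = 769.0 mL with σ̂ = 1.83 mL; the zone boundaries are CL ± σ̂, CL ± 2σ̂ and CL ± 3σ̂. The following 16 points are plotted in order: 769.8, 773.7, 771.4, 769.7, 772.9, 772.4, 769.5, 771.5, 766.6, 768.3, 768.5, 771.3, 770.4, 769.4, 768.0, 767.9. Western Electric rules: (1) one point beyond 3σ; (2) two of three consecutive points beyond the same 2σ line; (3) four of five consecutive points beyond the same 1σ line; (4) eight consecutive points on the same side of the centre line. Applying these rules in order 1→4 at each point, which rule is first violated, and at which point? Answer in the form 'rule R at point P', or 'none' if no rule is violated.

Zone of each point (C = within 1σ̂, B = 1σ̂–2σ̂, A = 2σ̂–3σ̂, * = beyond 3σ̂; sign = side of CL): 1:+C, 2:+A, 3:+B, 4:+C, 5:+A, 6:+B, 7:+C, 8:+B, 9:-B, 10:-C, 11:-C, 12:+B, 13:+C, 14:+C, 15:-C, 16:-C
Rule 3 (four of five consecutive points beyond the same 1σ limit) is satisfied at point 6.

rule 3 at point 6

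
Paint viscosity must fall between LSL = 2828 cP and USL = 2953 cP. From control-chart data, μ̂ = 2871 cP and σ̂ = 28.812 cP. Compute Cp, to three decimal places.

Cp = (USL − LSL) / (6σ̂) = (2953 − 2828) / (6 × 28.812) = 125.0000 / 172.8720 = 0.7231

0.723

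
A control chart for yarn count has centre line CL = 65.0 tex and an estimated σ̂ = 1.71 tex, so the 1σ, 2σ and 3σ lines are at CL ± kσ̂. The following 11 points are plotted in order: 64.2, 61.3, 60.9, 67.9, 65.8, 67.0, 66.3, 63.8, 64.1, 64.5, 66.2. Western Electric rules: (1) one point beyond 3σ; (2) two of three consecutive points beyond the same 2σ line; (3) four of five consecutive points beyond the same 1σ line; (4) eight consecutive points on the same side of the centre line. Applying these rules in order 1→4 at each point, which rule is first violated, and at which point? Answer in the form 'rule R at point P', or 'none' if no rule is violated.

Zone of each point (C = within 1σ̂, B = 1σ̂–2σ̂, A = 2σ̂–3σ̂, * = beyond 3σ̂; sign = side of CL): 1:-C, 2:-A, 3:-A, 4:+B, 5:+C, 6:+B, 7:+C, 8:-C, 9:-C, 10:-C, 11:+C
Rule 2 (two of three consecutive points beyond the same 2σ limit) is satisfied at point 3.

rule 2 at point 3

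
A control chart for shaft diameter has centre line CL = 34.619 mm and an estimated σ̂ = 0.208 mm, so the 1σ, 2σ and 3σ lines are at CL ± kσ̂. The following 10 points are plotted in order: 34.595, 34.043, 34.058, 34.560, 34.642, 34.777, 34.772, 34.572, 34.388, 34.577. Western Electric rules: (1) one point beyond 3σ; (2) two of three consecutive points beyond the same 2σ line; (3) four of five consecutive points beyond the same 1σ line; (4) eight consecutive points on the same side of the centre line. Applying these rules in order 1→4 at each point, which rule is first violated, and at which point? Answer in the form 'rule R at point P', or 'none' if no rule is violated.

Zone of each point (C = within 1σ̂, B = 1σ̂–2σ̂, A = 2σ̂–3σ̂, * = beyond 3σ̂; sign = side of CL): 1:-C, 2:-A, 3:-A, 4:-C, 5:+C, 6:+C, 7:+C, 8:-C, 9:-B, 10:-C
Rule 2 (two of three consecutive points beyond the same 2σ limit) is satisfied at point 3.

rule 2 at point 3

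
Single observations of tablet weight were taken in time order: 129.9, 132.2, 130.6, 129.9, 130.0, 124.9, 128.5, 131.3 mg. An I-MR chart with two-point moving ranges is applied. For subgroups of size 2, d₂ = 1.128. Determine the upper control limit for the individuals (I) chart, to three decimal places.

135.818

X̄ = (129.9 + 132.2 + 130.6 + 129.9 + 130.0 + 124.9 + 128.5 + 131.3) / 8 = 129.6625
Moving ranges: 2.3, 1.6, 0.7, 0.1, 5.1, 3.6, 2.8; M̄R̄ = 16.2000 / 7 = 2.3143
UCL = X̄ + 3·M̄R̄/d₂ = 129.6625 + 3 × 2.3143 / 1.128 = 135.8175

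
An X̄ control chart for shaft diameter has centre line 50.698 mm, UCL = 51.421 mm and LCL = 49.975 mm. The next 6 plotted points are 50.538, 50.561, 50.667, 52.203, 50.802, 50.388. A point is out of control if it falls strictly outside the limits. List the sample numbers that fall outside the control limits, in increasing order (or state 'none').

Compare each point to [49.975, 51.421]: sample 4 = 52.203 > UCL.

4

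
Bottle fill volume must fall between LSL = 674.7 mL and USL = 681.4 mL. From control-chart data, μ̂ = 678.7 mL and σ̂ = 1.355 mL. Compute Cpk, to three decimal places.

0.664

Cpu = (USL − μ̂) / (3σ̂) = (681.4 − 678.7) / (3 × 1.355) = 0.6642; Cpl = (μ̂ − LSL) / (3σ̂) = (678.7 − 674.7) / (3 × 1.355) = 0.9840; Cpk = min(Cpu, Cpl) = 0.6642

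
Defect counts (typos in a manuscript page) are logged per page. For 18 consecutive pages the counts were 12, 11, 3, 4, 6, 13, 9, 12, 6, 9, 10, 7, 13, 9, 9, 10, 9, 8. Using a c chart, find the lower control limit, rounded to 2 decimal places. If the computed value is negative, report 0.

c̄ = (12 + 11 + 3 + 4 + 6 + 13 + 9 + 12 + 6 + 9 + 10 + 7 + 13 + 9 + 9 + 10 + 9 + 8) / 18 = 160 / 18 = 8.8889
LCL = c̄ − 3√c̄ = 8.8889 − 3 × 2.9814 = -0.0554 → 0 (cannot be negative)

0.00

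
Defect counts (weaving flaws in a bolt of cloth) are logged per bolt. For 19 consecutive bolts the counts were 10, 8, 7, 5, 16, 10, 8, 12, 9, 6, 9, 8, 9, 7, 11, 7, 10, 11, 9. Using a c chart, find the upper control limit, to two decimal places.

18.08

c̄ = (10 + 8 + 7 + 5 + 16 + 10 + 8 + 12 + 9 + 6 + 9 + 8 + 9 + 7 + 11 + 7 + 10 + 11 + 9) / 19 = 172 / 19 = 9.0526
UCL = c̄ + 3√c̄ = 9.0526 + 3 × √9.0526 = 9.0526 + 3 × 3.0088 = 18.0789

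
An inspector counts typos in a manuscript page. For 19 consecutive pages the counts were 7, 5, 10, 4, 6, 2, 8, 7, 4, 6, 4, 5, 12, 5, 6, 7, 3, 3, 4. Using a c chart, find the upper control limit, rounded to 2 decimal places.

12.84

c̄ = (7 + 5 + 10 + 4 + 6 + 2 + 8 + 7 + 4 + 6 + 4 + 5 + 12 + 5 + 6 + 7 + 3 + 3 + 4) / 19 = 108 / 19 = 5.6842
UCL = c̄ + 3√c̄ = 5.6842 + 3 × √5.6842 = 5.6842 + 3 × 2.3842 = 12.8367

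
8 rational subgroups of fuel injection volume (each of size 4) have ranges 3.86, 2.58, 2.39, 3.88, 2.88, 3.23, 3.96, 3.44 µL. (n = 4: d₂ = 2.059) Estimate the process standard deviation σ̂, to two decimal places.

R̄ = (3.86 + 2.58 + 2.39 + 3.88 + 2.88 + 3.23 + 3.96 + 3.44) / 8 = 3.2775
σ̂ = R̄ / d₂ = 3.2775 / 2.059 = 1.5918

1.59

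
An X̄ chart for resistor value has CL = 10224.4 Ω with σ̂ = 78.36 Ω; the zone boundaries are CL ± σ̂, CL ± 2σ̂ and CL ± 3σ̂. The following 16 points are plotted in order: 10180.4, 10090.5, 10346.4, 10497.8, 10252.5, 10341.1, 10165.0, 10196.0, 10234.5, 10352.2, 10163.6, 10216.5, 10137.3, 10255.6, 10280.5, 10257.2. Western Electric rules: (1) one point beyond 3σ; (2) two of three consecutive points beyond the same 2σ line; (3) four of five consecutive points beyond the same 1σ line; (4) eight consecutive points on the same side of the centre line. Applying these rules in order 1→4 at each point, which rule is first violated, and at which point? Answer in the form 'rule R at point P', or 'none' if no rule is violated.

rule 1 at point 4

Zone of each point (C = within 1σ̂, B = 1σ̂–2σ̂, A = 2σ̂–3σ̂, * = beyond 3σ̂; sign = side of CL): 1:-C, 2:-B, 3:+B, 4:+*, 5:+C, 6:+B, 7:-C, 8:-C, 9:+C, 10:+B, 11:-C, 12:-C, 13:-B, 14:+C, 15:+C, 16:+C
Rule 1 (one point beyond the 3σ limits) is satisfied at point 4.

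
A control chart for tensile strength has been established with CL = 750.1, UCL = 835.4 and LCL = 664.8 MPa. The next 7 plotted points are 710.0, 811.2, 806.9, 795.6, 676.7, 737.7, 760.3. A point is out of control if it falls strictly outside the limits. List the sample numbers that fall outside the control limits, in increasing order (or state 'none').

All 7 points lie within [664.8, 835.4].

none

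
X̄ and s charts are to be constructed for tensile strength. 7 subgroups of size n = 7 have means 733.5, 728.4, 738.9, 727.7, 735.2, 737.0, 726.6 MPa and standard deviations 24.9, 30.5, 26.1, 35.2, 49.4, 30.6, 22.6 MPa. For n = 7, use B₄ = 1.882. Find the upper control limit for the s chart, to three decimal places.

58.960

s̄ = (24.9 + 30.5 + 26.1 + 35.2 + 49.4 + 30.6 + 22.6) / 7 = 31.3286
UCL_s = B₄·s̄ = 1.882 × 31.3286 = 58.9604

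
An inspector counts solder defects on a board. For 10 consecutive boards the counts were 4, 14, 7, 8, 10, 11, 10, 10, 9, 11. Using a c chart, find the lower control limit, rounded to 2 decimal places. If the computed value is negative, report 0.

0.20

c̄ = (4 + 14 + 7 + 8 + 10 + 11 + 10 + 10 + 9 + 11) / 10 = 94 / 10 = 9.4000
LCL = c̄ − 3√c̄ = 9.4000 − 3 × 3.0659 = 0.2022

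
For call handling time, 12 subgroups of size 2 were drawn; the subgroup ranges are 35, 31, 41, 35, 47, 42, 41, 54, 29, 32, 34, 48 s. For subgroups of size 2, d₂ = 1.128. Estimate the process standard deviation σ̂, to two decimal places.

R̄ = (35 + 31 + 41 + 35 + 47 + 42 + 41 + 54 + 29 + 32 + 34 + 48) / 12 = 39.0833
σ̂ = R̄ / d₂ = 39.0833 / 1.128 = 34.6483

34.65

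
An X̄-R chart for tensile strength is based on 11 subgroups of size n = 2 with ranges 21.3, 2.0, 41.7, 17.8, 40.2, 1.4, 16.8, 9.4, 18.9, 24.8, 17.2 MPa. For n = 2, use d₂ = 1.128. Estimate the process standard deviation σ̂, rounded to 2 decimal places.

R̄ = (21.3 + 2.0 + 41.7 + 17.8 + 40.2 + 1.4 + 16.8 + 9.4 + 18.9 + 24.8 + 17.2) / 11 = 19.2273
σ̂ = R̄ / d₂ = 19.2273 / 1.128 = 17.0455

17.05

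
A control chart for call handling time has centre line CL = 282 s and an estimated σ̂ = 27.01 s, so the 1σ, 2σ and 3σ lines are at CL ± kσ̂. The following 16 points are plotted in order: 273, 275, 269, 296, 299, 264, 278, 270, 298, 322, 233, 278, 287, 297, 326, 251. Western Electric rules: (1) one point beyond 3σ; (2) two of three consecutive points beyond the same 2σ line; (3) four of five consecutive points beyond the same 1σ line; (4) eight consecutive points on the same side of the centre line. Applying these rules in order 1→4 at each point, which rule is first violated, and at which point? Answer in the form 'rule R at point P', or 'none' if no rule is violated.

none

Zone of each point (C = within 1σ̂, B = 1σ̂–2σ̂, A = 2σ̂–3σ̂, * = beyond 3σ̂; sign = side of CL): 1:-C, 2:-C, 3:-C, 4:+C, 5:+C, 6:-C, 7:-C, 8:-C, 9:+C, 10:+B, 11:-B, 12:-C, 13:+C, 14:+C, 15:+B, 16:-B
No rule fires across all 16 points.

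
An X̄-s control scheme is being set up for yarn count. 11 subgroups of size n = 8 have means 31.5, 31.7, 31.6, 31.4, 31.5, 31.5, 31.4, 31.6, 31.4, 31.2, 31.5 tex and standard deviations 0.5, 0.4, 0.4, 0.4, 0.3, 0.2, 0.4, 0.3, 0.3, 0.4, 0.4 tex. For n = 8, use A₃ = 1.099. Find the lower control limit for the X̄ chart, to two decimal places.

31.08

X̄̄ = (31.5 + 31.7 + 31.6 + 31.4 + 31.5 + 31.5 + 31.4 + 31.6 + 31.4 + 31.2 + 31.5) / 11 = 31.4818
s̄ = (0.5 + 0.4 + 0.4 + 0.4 + 0.3 + 0.2 + 0.4 + 0.3 + 0.3 + 0.4 + 0.4) / 11 = 0.3636
LCL = X̄̄ − A₃·s̄ = 31.4818 − 1.099 × 0.3636 = 31.0822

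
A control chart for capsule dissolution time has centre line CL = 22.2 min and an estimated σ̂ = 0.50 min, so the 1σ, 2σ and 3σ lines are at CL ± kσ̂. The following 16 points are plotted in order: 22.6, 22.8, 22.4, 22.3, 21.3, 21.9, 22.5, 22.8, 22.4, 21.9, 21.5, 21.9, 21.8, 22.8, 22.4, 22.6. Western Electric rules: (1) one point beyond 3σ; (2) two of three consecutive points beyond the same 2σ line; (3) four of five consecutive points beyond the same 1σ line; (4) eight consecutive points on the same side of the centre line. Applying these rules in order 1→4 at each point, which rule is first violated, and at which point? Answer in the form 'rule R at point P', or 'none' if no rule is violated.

none

Zone of each point (C = within 1σ̂, B = 1σ̂–2σ̂, A = 2σ̂–3σ̂, * = beyond 3σ̂; sign = side of CL): 1:+C, 2:+B, 3:+C, 4:+C, 5:-B, 6:-C, 7:+C, 8:+B, 9:+C, 10:-C, 11:-B, 12:-C, 13:-C, 14:+B, 15:+C, 16:+C
No rule fires across all 16 points.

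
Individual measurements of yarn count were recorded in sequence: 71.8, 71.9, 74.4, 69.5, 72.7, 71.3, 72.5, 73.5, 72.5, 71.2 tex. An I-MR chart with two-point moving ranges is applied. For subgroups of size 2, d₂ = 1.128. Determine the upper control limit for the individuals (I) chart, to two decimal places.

77.04

X̄ = (71.8 + 71.9 + 74.4 + 69.5 + 72.7 + 71.3 + 72.5 + 73.5 + 72.5 + 71.2) / 10 = 72.1300
Moving ranges: 0.1, 2.5, 4.9, 3.2, 1.4, 1.2, 1.0, 1.0, 1.3; M̄R̄ = 16.6000 / 9 = 1.8444
UCL = X̄ + 3·M̄R̄/d₂ = 72.1300 + 3 × 1.8444 / 1.128 = 77.0354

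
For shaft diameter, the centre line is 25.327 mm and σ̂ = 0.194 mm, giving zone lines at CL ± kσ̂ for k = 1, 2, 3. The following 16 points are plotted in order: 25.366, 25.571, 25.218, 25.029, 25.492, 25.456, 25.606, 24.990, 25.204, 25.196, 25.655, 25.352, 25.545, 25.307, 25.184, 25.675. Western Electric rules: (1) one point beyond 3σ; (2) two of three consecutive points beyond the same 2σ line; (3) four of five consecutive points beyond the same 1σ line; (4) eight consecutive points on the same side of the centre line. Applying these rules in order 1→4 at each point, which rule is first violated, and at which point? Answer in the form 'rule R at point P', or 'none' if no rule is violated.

none

Zone of each point (C = within 1σ̂, B = 1σ̂–2σ̂, A = 2σ̂–3σ̂, * = beyond 3σ̂; sign = side of CL): 1:+C, 2:+B, 3:-C, 4:-B, 5:+C, 6:+C, 7:+B, 8:-B, 9:-C, 10:-C, 11:+B, 12:+C, 13:+B, 14:-C, 15:-C, 16:+B
No rule fires across all 16 points.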